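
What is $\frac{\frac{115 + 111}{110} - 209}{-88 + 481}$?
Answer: $- \frac{3794}{7205} \approx -0.52658$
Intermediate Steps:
$\frac{\frac{115 + 111}{110} - 209}{-88 + 481} = \frac{226 \cdot \frac{1}{110} - 209}{393} = \left(\frac{113}{55} - 209\right) \frac{1}{393} = \left(- \frac{11382}{55}\right) \frac{1}{393} = - \frac{3794}{7205}$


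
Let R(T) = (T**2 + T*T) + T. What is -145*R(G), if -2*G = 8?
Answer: -4060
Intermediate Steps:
G = -4 (G = -1/2*8 = -4)
R(T) = T + 2*T**2 (R(T) = (T**2 + T**2) + T = 2*T**2 + T = T + 2*T**2)
-145*R(G) = -(-580)*(1 + 2*(-4)) = -(-580)*(1 - 8) = -(-580)*(-7) = -145*28 = -4060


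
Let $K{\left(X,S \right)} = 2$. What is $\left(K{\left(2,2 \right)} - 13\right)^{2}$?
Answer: $121$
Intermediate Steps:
$\left(K{\left(2,2 \right)} - 13\right)^{2} = \left(2 - 13\right)^{2} = \left(-11\right)^{2} = 121$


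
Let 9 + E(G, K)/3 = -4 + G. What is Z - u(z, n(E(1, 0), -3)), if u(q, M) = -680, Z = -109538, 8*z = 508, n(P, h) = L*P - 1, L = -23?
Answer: -108858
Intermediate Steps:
E(G, K) = -39 + 3*G (E(G, K) = -27 + 3*(-4 + G) = -27 + (-12 + 3*G) = -39 + 3*G)
n(P, h) = -1 - 23*P (n(P, h) = -23*P - 1 = -1 - 23*P)
z = 127/2 (z = (⅛)*508 = 127/2 ≈ 63.500)
Z - u(z, n(E(1, 0), -3)) = -109538 - 1*(-680) = -109538 + 680 = -108858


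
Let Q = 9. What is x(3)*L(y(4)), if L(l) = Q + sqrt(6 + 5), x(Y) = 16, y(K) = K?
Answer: 144 + 16*sqrt(11) ≈ 197.07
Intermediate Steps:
L(l) = 9 + sqrt(11) (L(l) = 9 + sqrt(6 + 5) = 9 + sqrt(11))
x(3)*L(y(4)) = 16*(9 + sqrt(11)) = 144 + 16*sqrt(11)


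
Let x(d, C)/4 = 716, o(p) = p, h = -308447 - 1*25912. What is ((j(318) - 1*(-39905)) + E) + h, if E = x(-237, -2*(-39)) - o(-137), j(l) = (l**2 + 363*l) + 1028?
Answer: -73867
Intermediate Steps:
h = -334359 (h = -308447 - 25912 = -334359)
j(l) = 1028 + l**2 + 363*l
x(d, C) = 2864 (x(d, C) = 4*716 = 2864)
E = 3001 (E = 2864 - 1*(-137) = 2864 + 137 = 3001)
((j(318) - 1*(-39905)) + E) + h = (((1028 + 318**2 + 363*318) - 1*(-39905)) + 3001) - 334359 = (((1028 + 101124 + 115434) + 39905) + 3001) - 334359 = ((217586 + 39905) + 3001) - 334359 = (257491 + 3001) - 334359 = 260492 - 334359 = -73867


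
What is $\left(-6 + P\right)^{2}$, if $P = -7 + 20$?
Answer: $49$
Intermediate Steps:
$P = 13$
$\left(-6 + P\right)^{2} = \left(-6 + 13\right)^{2} = 7^{2} = 49$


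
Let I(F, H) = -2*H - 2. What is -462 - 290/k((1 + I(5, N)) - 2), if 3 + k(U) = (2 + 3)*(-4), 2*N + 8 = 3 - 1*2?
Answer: -10336/23 ≈ -449.39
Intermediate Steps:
N = -7/2 (N = -4 + (3 - 1*2)/2 = -4 + (3 - 2)/2 = -4 + (1/2)*1 = -4 + 1/2 = -7/2 ≈ -3.5000)
I(F, H) = -2 - 2*H
k(U) = -23 (k(U) = -3 + (2 + 3)*(-4) = -3 + 5*(-4) = -3 - 20 = -23)
-462 - 290/k((1 + I(5, N)) - 2) = -462 - 290/(-23) = -462 - 290*(-1)/23 = -462 - 1*(-290/23) = -462 + 290/23 = -10336/23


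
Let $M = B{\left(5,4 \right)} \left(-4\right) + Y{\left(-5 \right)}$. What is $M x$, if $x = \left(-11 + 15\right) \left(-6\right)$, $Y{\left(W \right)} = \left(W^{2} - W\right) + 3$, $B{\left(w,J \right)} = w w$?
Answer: $1608$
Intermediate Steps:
$B{\left(w,J \right)} = w^{2}$
$Y{\left(W \right)} = 3 + W^{2} - W$
$x = -24$ ($x = 4 \left(-6\right) = -24$)
$M = -67$ ($M = 5^{2} \left(-4\right) + \left(3 + \left(-5\right)^{2} - -5\right) = 25 \left(-4\right) + \left(3 + 25 + 5\right) = -100 + 33 = -67$)
$M x = \left(-67\right) \left(-24\right) = 1608$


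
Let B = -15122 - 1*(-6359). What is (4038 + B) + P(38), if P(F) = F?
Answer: -4687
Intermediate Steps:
B = -8763 (B = -15122 + 6359 = -8763)
(4038 + B) + P(38) = (4038 - 8763) + 38 = -4725 + 38 = -4687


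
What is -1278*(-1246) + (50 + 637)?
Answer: 1593075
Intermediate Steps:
-1278*(-1246) + (50 + 637) = 1592388 + 687 = 1593075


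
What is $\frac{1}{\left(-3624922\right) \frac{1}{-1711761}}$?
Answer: $\frac{1711761}{3624922} \approx 0.47222$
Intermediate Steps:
$\frac{1}{\left(-3624922\right) \frac{1}{-1711761}} = \frac{1}{\left(-3624922\right) \left(- \frac{1}{1711761}\right)} = \frac{1}{\frac{3624922}{1711761}} = \frac{1711761}{3624922}$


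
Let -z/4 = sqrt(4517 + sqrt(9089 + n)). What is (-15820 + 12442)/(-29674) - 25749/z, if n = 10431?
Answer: 1689/14837 + 25749/(4*sqrt(4517 + 8*sqrt(305))) ≈ 94.446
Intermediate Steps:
z = -4*sqrt(4517 + 8*sqrt(305)) (z = -4*sqrt(4517 + sqrt(9089 + 10431)) = -4*sqrt(4517 + sqrt(19520)) = -4*sqrt(4517 + 8*sqrt(305)) ≈ -272.96)
(-15820 + 12442)/(-29674) - 25749/z = (-15820 + 12442)/(-29674) - 25749*(-1/(4*sqrt(4517 + 8*sqrt(305)))) = -3378*(-1/29674) - (-25749)/(4*sqrt(4517 + 8*sqrt(305))) = 1689/14837 + 25749/(4*sqrt(4517 + 8*sqrt(305)))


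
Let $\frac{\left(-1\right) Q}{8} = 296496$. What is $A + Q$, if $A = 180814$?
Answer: $-2191154$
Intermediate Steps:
$Q = -2371968$ ($Q = \left(-8\right) 296496 = -2371968$)
$A + Q = 180814 - 2371968 = -2191154$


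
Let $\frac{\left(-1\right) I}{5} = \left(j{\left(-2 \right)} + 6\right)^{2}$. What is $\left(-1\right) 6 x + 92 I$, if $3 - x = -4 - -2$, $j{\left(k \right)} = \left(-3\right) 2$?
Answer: $-30$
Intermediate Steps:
$j{\left(k \right)} = -6$
$x = 5$ ($x = 3 - \left(-4 - -2\right) = 3 - \left(-4 + 2\right) = 3 - -2 = 3 + 2 = 5$)
$I = 0$ ($I = - 5 \left(-6 + 6\right)^{2} = - 5 \cdot 0^{2} = \left(-5\right) 0 = 0$)
$\left(-1\right) 6 x + 92 I = \left(-1\right) 6 \cdot 5 + 92 \cdot 0 = \left(-6\right) 5 + 0 = -30 + 0 = -30$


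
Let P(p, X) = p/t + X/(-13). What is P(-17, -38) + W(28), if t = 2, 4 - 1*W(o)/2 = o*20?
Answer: -29057/26 ≈ -1117.6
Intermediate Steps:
W(o) = 8 - 40*o (W(o) = 8 - 2*o*20 = 8 - 40*o)
P(p, X) = p/2 - X/13 (P(p, X) = p/2 + X/(-13) = p*(½) + X*(-1/13) = p/2 - X/13)
P(-17, -38) + W(28) = ((½)*(-17) - 1/13*(-38)) + (8 - 40*28) = (-17/2 + 38/13) + (8 - 1120) = -145/26 - 1112 = -29057/26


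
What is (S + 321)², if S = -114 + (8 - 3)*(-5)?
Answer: 33124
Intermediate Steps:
S = -139 (S = -114 + 5*(-5) = -114 - 25 = -139)
(S + 321)² = (-139 + 321)² = 182² = 33124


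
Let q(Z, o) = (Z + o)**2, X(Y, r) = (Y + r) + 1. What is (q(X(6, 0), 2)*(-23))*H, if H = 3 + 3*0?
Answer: -5589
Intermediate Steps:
X(Y, r) = 1 + Y + r
H = 3 (H = 3 + 0 = 3)
(q(X(6, 0), 2)*(-23))*H = (((1 + 6 + 0) + 2)**2*(-23))*3 = ((7 + 2)**2*(-23))*3 = (9**2*(-23))*3 = (81*(-23))*3 = -1863*3 = -5589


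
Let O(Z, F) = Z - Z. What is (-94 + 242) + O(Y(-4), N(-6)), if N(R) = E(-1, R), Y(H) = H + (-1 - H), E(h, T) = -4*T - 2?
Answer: 148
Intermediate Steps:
E(h, T) = -2 - 4*T
Y(H) = -1
N(R) = -2 - 4*R
O(Z, F) = 0
(-94 + 242) + O(Y(-4), N(-6)) = (-94 + 242) + 0 = 148 + 0 = 148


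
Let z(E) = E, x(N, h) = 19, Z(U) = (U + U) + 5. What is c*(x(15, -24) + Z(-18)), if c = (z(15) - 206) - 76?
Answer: 3204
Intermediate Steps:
Z(U) = 5 + 2*U (Z(U) = 2*U + 5 = 5 + 2*U)
c = -267 (c = (15 - 206) - 76 = -191 - 76 = -267)
c*(x(15, -24) + Z(-18)) = -267*(19 + (5 + 2*(-18))) = -267*(19 + (5 - 36)) = -267*(19 - 31) = -267*(-12) = 3204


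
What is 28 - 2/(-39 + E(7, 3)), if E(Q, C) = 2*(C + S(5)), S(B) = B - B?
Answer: 926/33 ≈ 28.061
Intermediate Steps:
S(B) = 0
E(Q, C) = 2*C (E(Q, C) = 2*(C + 0) = 2*C)
28 - 2/(-39 + E(7, 3)) = 28 - 2/(-39 + 2*3) = 28 - 2/(-39 + 6) = 28 - 2/(-33) = 28 - 1/33*(-2) = 28 + 2/33 = 926/33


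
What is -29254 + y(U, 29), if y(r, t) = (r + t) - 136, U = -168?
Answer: -29529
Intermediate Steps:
y(r, t) = -136 + r + t
-29254 + y(U, 29) = -29254 + (-136 - 168 + 29) = -29254 - 275 = -29529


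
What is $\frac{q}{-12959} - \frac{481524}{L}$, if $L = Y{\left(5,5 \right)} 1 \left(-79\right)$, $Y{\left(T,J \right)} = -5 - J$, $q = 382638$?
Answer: $- \frac{3271176768}{5118805} \approx -639.05$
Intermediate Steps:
$L = 790$ ($L = \left(-5 - 5\right) 1 \left(-79\right) = \left(-10\right) 1 \left(-79\right) = \left(-10\right) \left(-79\right) = 790$)
$\frac{q}{-12959} - \frac{481524}{L} = \frac{382638}{-12959} - \frac{481524}{790} = 382638 \left(- \frac{1}{12959}\right) - \frac{240762}{395} = - \frac{382638}{12959} - \frac{240762}{395} = - \frac{3271176768}{5118805}$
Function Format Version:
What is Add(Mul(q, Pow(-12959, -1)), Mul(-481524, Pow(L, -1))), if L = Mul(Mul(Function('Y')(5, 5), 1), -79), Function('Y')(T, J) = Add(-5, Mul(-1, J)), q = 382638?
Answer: Rational(-3271176768, 5118805) ≈ -639.05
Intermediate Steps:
L = 790 (L = Mul(Mul(Add(-5, Mul(-1, 5)), 1), -79) = Mul(Mul(Add(-5, -5), 1), -79) = Mul(Mul(-10, 1), -79) = Mul(-10, -79) = 790)
Add(Mul(q, Pow(-12959, -1)), Mul(-481524, Pow(L, -1))) = Add(Mul(382638, Pow(-12959, -1)), Mul(-481524, Pow(790, -1))) = Add(Mul(382638, Rational(-1, 12959)), Mul(-481524, Rational(1, 790))) = Add(Rational(-382638, 12959), Rational(-240762, 395)) = Rational(-3271176768, 5118805)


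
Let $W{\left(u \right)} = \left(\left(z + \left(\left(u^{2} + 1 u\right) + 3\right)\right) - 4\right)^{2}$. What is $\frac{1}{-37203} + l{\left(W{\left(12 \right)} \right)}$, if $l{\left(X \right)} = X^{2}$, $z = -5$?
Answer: $\frac{18834018749999}{37203} \approx 5.0625 \cdot 10^{8}$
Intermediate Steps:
$W{\left(u \right)} = \left(-6 + u + u^{2}\right)^{2}$ ($W{\left(u \right)} = \left(\left(-5 + \left(\left(u^{2} + 1 u\right) + 3\right)\right) - 4\right)^{2} = \left(\left(-5 + \left(\left(u^{2} + u\right) + 3\right)\right) - 4\right)^{2} = \left(\left(-5 + \left(\left(u + u^{2}\right) + 3\right)\right) - 4\right)^{2} = \left(\left(-5 + \left(3 + u + u^{2}\right)\right) - 4\right)^{2} = \left(\left(-2 + u + u^{2}\right) - 4\right)^{2} = \left(-6 + u + u^{2}\right)^{2}$)
$\frac{1}{-37203} + l{\left(W{\left(12 \right)} \right)} = \frac{1}{-37203} + \left(\left(-6 + 12 + 12^{2}\right)^{2}\right)^{2} = - \frac{1}{37203} + \left(\left(-6 + 12 + 144\right)^{2}\right)^{2} = - \frac{1}{37203} + \left(150^{2}\right)^{2} = - \frac{1}{37203} + 22500^{2} = - \frac{1}{37203} + 506250000 = \frac{18834018749999}{37203}$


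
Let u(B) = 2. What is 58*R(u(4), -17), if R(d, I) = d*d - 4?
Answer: 0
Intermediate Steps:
R(d, I) = -4 + d² (R(d, I) = d² - 4 = -4 + d²)
58*R(u(4), -17) = 58*(-4 + 2²) = 58*(-4 + 4) = 58*0 = 0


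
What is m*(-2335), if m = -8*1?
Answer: 18680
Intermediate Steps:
m = -8
m*(-2335) = -8*(-2335) = 18680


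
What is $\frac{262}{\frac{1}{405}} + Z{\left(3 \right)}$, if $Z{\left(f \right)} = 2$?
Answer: $106112$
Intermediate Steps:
$\frac{262}{\frac{1}{405}} + Z{\left(3 \right)} = \frac{262}{\frac{1}{405}} + 2 = 262 \frac{1}{\frac{1}{405}} + 2 = 262 \cdot 405 + 2 = 106110 + 2 = 106112$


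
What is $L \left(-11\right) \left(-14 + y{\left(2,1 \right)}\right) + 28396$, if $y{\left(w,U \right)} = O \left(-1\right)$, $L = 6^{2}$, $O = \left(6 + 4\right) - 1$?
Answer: $37504$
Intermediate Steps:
$O = 9$ ($O = 10 - 1 = 9$)
$L = 36$
$y{\left(w,U \right)} = -9$ ($y{\left(w,U \right)} = 9 \left(-1\right) = -9$)
$L \left(-11\right) \left(-14 + y{\left(2,1 \right)}\right) + 28396 = 36 \left(-11\right) \left(-14 - 9\right) + 28396 = \left(-396\right) \left(-23\right) + 28396 = 9108 + 28396 = 37504$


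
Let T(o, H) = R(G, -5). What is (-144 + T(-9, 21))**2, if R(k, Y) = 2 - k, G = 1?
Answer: 20449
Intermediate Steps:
T(o, H) = 1 (T(o, H) = 2 - 1*1 = 2 - 1 = 1)
(-144 + T(-9, 21))**2 = (-144 + 1)**2 = (-143)**2 = 20449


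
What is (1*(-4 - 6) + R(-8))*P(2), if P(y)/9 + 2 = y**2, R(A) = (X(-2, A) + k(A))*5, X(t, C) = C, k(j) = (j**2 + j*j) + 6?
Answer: 11160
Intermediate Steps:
k(j) = 6 + 2*j**2 (k(j) = (j**2 + j**2) + 6 = 2*j**2 + 6 = 6 + 2*j**2)
R(A) = 30 + 5*A + 10*A**2 (R(A) = (A + (6 + 2*A**2))*5 = (6 + A + 2*A**2)*5 = 30 + 5*A + 10*A**2)
P(y) = -18 + 9*y**2
(1*(-4 - 6) + R(-8))*P(2) = (1*(-4 - 6) + (30 + 5*(-8) + 10*(-8)**2))*(-18 + 9*2**2) = (1*(-10) + (30 - 40 + 10*64))*(-18 + 9*4) = (-10 + (30 - 40 + 640))*(-18 + 36) = (-10 + 630)*18 = 620*18 = 11160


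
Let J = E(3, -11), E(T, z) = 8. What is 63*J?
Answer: 504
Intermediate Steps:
J = 8
63*J = 63*8 = 504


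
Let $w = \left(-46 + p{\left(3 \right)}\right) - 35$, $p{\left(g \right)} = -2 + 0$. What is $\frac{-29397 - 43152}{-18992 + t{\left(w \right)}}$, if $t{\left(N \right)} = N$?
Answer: $\frac{72549}{19075} \approx 3.8034$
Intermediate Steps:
$p{\left(g \right)} = -2$
$w = -83$ ($w = \left(-46 - 2\right) - 35 = -48 - 35 = -83$)
$\frac{-29397 - 43152}{-18992 + t{\left(w \right)}} = \frac{-29397 - 43152}{-18992 - 83} = - \frac{72549}{-19075} = \left(-72549\right) \left(- \frac{1}{19075}\right) = \frac{72549}{19075}$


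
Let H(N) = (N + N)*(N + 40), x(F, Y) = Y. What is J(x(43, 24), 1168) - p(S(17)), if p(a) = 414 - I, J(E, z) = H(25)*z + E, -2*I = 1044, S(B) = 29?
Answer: 3795088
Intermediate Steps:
I = -522 (I = -1/2*1044 = -522)
H(N) = 2*N*(40 + N) (H(N) = (2*N)*(40 + N) = 2*N*(40 + N))
J(E, z) = E + 3250*z (J(E, z) = (2*25*(40 + 25))*z + E = (2*25*65)*z + E = 3250*z + E = E + 3250*z)
p(a) = 936 (p(a) = 414 - 1*(-522) = 414 + 522 = 936)
J(x(43, 24), 1168) - p(S(17)) = (24 + 3250*1168) - 1*936 = (24 + 3796000) - 936 = 3796024 - 936 = 3795088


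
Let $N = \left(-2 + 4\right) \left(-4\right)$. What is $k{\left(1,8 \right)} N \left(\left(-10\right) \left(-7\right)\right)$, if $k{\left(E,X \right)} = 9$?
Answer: $-5040$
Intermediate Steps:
$N = -8$ ($N = 2 \left(-4\right) = -8$)
$k{\left(1,8 \right)} N \left(\left(-10\right) \left(-7\right)\right) = 9 \left(-8\right) \left(\left(-10\right) \left(-7\right)\right) = \left(-72\right) 70 = -5040$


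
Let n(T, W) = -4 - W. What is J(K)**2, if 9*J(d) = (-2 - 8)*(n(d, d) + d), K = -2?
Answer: 1600/81 ≈ 19.753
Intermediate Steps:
J(d) = 40/9 (J(d) = ((-2 - 8)*((-4 - d) + d))/9 = (-10*(-4))/9 = (1/9)*40 = 40/9)
J(K)**2 = (40/9)**2 = 1600/81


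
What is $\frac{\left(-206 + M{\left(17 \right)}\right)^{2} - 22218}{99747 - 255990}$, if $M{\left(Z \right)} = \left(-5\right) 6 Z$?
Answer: $- \frac{490438}{156243} \approx -3.1389$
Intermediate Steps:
$M{\left(Z \right)} = - 30 Z$
$\frac{\left(-206 + M{\left(17 \right)}\right)^{2} - 22218}{99747 - 255990} = \frac{\left(-206 - 510\right)^{2} - 22218}{99747 - 255990} = \frac{\left(-206 - 510\right)^{2} - 22218}{-156243} = \left(\left(-716\right)^{2} - 22218\right) \left(- \frac{1}{156243}\right) = \left(512656 - 22218\right) \left(- \frac{1}{156243}\right) = 490438 \left(- \frac{1}{156243}\right) = - \frac{490438}{156243}$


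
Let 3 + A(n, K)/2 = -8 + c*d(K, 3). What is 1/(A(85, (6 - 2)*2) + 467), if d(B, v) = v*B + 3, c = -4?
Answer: 1/229 ≈ 0.0043668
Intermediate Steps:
d(B, v) = 3 + B*v (d(B, v) = B*v + 3 = 3 + B*v)
A(n, K) = -46 - 24*K (A(n, K) = -6 + 2*(-8 - 4*(3 + K*3)) = -6 + 2*(-8 - 4*(3 + 3*K)) = -6 + 2*(-8 + (-12 - 12*K)) = -6 + 2*(-20 - 12*K) = -6 + (-40 - 24*K) = -46 - 24*K)
1/(A(85, (6 - 2)*2) + 467) = 1/((-46 - 24*(6 - 2)*2) + 467) = 1/((-46 - 96*2) + 467) = 1/((-46 - 24*8) + 467) = 1/((-46 - 192) + 467) = 1/(-238 + 467) = 1/229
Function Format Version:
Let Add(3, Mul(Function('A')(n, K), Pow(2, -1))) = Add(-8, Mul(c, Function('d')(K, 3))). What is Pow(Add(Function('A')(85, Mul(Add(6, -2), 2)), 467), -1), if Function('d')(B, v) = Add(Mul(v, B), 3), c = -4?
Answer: Rational(1, 229) ≈ 0.0043668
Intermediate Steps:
Function('d')(B, v) = Add(3, Mul(B, v)) (Function('d')(B, v) = Add(Mul(B, v), 3) = Add(3, Mul(B, v)))
Function('A')(n, K) = Add(-46, Mul(-24, K)) (Function('A')(n, K) = Add(-6, Mul(2, Add(-8, Mul(-4, Add(3, Mul(K, 3)))))) = Add(-6, Mul(2, Add(-8, Mul(-4, Add(3, Mul(3, K)))))) = Add(-6, Mul(2, Add(-8, Add(-12, Mul(-12, K))))) = Add(-6, Mul(2, Add(-20, Mul(-12, K)))) = Add(-6, Add(-40, Mul(-24, K))) = Add(-46, Mul(-24, K)))
Pow(Add(Function('A')(85, Mul(Add(6, -2), 2)), 467), -1) = Pow(Add(Add(-46, Mul(-24, Mul(Add(6, -2), 2))), 467), -1) = Pow(Add(Add(-46, Mul(-24, Mul(4, 2))), 467), -1) = Pow(Add(Add(-46, Mul(-24, 8)), 467), -1) = Pow(Add(Add(-46, -192), 467), -1) = Pow(Add(-238, 467), -1) = Pow(229, -1) = Rational(1, 229)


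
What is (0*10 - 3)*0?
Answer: 0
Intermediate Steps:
(0*10 - 3)*0 = (0 - 3)*0 = -3*0 = 0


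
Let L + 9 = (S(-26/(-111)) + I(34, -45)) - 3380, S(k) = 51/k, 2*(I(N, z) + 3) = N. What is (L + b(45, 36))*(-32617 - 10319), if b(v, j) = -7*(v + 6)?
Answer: 1961552628/13 ≈ 1.5089e+8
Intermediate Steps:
I(N, z) = -3 + N/2
L = -82089/26 (L = -9 + ((51/((-26/(-111))) + (-3 + (½)*34)) - 3380) = -9 + ((51/((-26*(-1/111))) + (-3 + 17)) - 3380) = -9 + ((51/(26/111) + 14) - 3380) = -9 + ((51*(111/26) + 14) - 3380) = -9 + ((5661/26 + 14) - 3380) = -9 + (6025/26 - 3380) = -9 - 81855/26 = -82089/26 ≈ -3157.3)
b(v, j) = -42 - 7*v (b(v, j) = -7*(6 + v) = -42 - 7*v)
(L + b(45, 36))*(-32617 - 10319) = (-82089/26 + (-42 - 7*45))*(-32617 - 10319) = (-82089/26 + (-42 - 315))*(-42936) = (-82089/26 - 357)*(-42936) = -91371/26*(-42936) = 1961552628/13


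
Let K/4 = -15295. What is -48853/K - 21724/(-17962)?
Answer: 157612279/78493940 ≈ 2.0080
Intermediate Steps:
K = -61180 (K = 4*(-15295) = -61180)
-48853/K - 21724/(-17962) = -48853/(-61180) - 21724/(-17962) = -48853*(-1/61180) - 21724*(-1/17962) = 6979/8740 + 10862/8981 = 157612279/78493940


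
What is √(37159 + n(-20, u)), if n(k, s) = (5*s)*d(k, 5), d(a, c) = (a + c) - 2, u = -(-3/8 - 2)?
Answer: √591314/4 ≈ 192.24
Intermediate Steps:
u = 19/8 (u = -(-3*⅛ - 2) = -(-3/8 - 2) = -1*(-19/8) = 19/8 ≈ 2.3750)
d(a, c) = -2 + a + c
n(k, s) = 5*s*(3 + k) (n(k, s) = (5*s)*(-2 + k + 5) = (5*s)*(3 + k) = 5*s*(3 + k))
√(37159 + n(-20, u)) = √(37159 + 5*(19/8)*(3 - 20)) = √(37159 + 5*(19/8)*(-17)) = √(37159 - 1615/8) = √(295657/8) = √591314/4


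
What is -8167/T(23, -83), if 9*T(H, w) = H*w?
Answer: 73503/1909 ≈ 38.503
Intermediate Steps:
T(H, w) = H*w/9 (T(H, w) = (H*w)/9 = H*w/9)
-8167/T(23, -83) = -8167/((⅑)*23*(-83)) = -8167/(-1909/9) = -8167*(-9/1909) = 73503/1909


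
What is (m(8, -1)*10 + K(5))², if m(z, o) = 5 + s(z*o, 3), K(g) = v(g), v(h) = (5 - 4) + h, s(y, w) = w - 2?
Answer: 4356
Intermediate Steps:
s(y, w) = -2 + w
v(h) = 1 + h
K(g) = 1 + g
m(z, o) = 6 (m(z, o) = 5 + (-2 + 3) = 5 + 1 = 6)
(m(8, -1)*10 + K(5))² = (6*10 + (1 + 5))² = (60 + 6)² = 66² = 4356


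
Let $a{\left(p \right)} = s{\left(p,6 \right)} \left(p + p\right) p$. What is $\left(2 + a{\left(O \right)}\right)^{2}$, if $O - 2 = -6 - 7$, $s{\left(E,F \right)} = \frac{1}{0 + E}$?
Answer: $400$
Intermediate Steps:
$s{\left(E,F \right)} = \frac{1}{E}$
$O = -11$ ($O = 2 - 13 = -11$)
$a{\left(p \right)} = 2 p$ ($a{\left(p \right)} = \frac{p + p}{p} p = \frac{2 p}{p} p = 2 p$)
$\left(2 + a{\left(O \right)}\right)^{2} = \left(2 + 2 \left(-11\right)\right)^{2} = \left(2 - 22\right)^{2} = \left(-20\right)^{2} = 400$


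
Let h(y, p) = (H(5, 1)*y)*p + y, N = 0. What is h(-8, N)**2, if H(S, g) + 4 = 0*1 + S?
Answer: 64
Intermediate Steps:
H(S, g) = -4 + S (H(S, g) = -4 + (0*1 + S) = -4 + (0 + S) = -4 + S)
h(y, p) = y + p*y (h(y, p) = ((-4 + 5)*y)*p + y = (1*y)*p + y = y*p + y = p*y + y = y + p*y)
h(-8, N)**2 = (-8*(1 + 0))**2 = (-8*1)**2 = (-8)**2 = 64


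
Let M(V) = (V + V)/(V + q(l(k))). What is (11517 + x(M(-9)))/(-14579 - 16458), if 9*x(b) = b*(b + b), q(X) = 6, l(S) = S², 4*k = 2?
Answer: -11525/31037 ≈ -0.37133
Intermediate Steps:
k = ½ (k = (¼)*2 = ½ ≈ 0.50000)
M(V) = 2*V/(6 + V) (M(V) = (V + V)/(V + 6) = (2*V)/(6 + V) = 2*V/(6 + V))
x(b) = 2*b²/9 (x(b) = (b*(b + b))/9 = (b*(2*b))/9 = (2*b²)/9 = 2*b²/9)
(11517 + x(M(-9)))/(-14579 - 16458) = (11517 + 2*(2*(-9)/(6 - 9))²/9)/(-14579 - 16458) = (11517 + 2*(2*(-9)/(-3))²/9)/(-31037) = (11517 + 2*(2*(-9)*(-⅓))²/9)*(-1/31037) = (11517 + (2/9)*6²)*(-1/31037) = (11517 + (2/9)*36)*(-1/31037) = (11517 + 8)*(-1/31037) = 11525*(-1/31037) = -11525/31037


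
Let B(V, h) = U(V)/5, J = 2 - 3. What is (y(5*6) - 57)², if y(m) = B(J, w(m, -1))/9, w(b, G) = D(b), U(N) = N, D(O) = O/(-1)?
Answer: 6584356/2025 ≈ 3251.5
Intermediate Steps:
D(O) = -O (D(O) = O*(-1) = -O)
w(b, G) = -b
J = -1
B(V, h) = V/5
y(m) = -1/45 (y(m) = ((⅕)*(-1))/9 = -⅕*⅑ = -1/45)
(y(5*6) - 57)² = (-1/45 - 57)² = (-2566/45)² = 6584356/2025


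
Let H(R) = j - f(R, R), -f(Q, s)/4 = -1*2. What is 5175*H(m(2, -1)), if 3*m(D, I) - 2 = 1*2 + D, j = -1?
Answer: -46575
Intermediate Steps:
m(D, I) = 4/3 + D/3 (m(D, I) = 2/3 + (1*2 + D)/3 = 2/3 + (2 + D)/3 = 2/3 + (2/3 + D/3) = 4/3 + D/3)
f(Q, s) = 8 (f(Q, s) = -(-4)*2 = -4*(-2) = 8)
H(R) = -9 (H(R) = -1 - 1*8 = -1 - 8 = -9)
5175*H(m(2, -1)) = 5175*(-9) = -46575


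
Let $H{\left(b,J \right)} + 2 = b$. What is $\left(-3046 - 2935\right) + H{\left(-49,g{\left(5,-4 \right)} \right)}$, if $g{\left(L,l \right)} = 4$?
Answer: $-6032$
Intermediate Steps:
$H{\left(b,J \right)} = -2 + b$
$\left(-3046 - 2935\right) + H{\left(-49,g{\left(5,-4 \right)} \right)} = \left(-3046 - 2935\right) - 51 = -5981 - 51 = -6032$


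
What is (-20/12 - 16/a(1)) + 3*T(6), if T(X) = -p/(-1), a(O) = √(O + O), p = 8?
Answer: 67/3 - 8*√2 ≈ 11.020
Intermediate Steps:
a(O) = √2*√O (a(O) = √(2*O) = √2*√O)
T(X) = 8 (T(X) = -8/(-1) = -8*(-1) = -1*(-8) = 8)
(-20/12 - 16/a(1)) + 3*T(6) = (-20/12 - 16*√2/2) + 3*8 = (-20*1/12 - 16*√2/2) + 24 = (-5/3 - 16*√2/2) + 24 = (-5/3 - 8*√2) + 24 = 67/3 - 8*√2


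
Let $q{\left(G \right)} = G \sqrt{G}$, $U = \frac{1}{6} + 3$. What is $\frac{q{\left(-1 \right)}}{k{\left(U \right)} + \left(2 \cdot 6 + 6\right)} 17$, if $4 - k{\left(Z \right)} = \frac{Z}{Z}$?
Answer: $- \frac{17 i}{21} \approx - 0.80952 i$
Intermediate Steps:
$U = \frac{19}{6}$ ($U = \frac{1}{6} + 3 = \frac{19}{6} \approx 3.1667$)
$q{\left(G \right)} = G^{\frac{3}{2}}$
$k{\left(Z \right)} = 3$ ($k{\left(Z \right)} = 4 - \frac{Z}{Z} = 4 - 1 = 3$)
$\frac{q{\left(-1 \right)}}{k{\left(U \right)} + \left(2 \cdot 6 + 6\right)} 17 = \frac{\left(-1\right)^{\frac{3}{2}}}{3 + \left(2 \cdot 6 + 6\right)} 17 = \frac{\left(-1\right) i}{3 + \left(12 + 6\right)} 17 = \frac{\left(-1\right) i}{3 + 18} \cdot 17 = \frac{\left(-1\right) i}{21} \cdot 17 = - \frac{i}{21} \cdot 17 = - \frac{17 i}{21}$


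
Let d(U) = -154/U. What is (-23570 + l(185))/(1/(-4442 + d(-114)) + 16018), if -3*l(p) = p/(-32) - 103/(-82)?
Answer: -7826848690737/5319409600288 ≈ -1.4714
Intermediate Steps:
l(p) = -103/246 + p/96 (l(p) = -(p/(-32) - 103/(-82))/3 = -(p*(-1/32) - 103*(-1/82))/3 = -(-p/32 + 103/82)/3 = -(103/82 - p/32)/3 = -103/246 + p/96)
(-23570 + l(185))/(1/(-4442 + d(-114)) + 16018) = (-23570 + (-103/246 + (1/96)*185))/(1/(-4442 - 154/(-114)) + 16018) = (-23570 + (-103/246 + 185/96))/(1/(-4442 - 154*(-1/114)) + 16018) = (-23570 + 1979/1312)/(1/(-4442 + 77/57) + 16018) = -30921861/(1312*(1/(-253117/57) + 16018)) = -30921861/(1312*(-57/253117 + 16018)) = -30921861/(1312*4054428049/253117) = -30921861/1312*253117/4054428049 = -7826848690737/5319409600288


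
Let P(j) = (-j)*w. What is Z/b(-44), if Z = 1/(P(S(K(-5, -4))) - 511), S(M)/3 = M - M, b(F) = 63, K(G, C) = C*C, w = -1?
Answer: -1/32193 ≈ -3.1063e-5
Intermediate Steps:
K(G, C) = C²
S(M) = 0 (S(M) = 3*(M - M) = 3*0 = 0)
P(j) = j (P(j) = -j*(-1) = j)
Z = -1/511 (Z = 1/(0 - 511) = 1/(-511) = -1/511 ≈ -0.0019569)
Z/b(-44) = -1/511/63 = (1/63)*(-1/511) = -1/32193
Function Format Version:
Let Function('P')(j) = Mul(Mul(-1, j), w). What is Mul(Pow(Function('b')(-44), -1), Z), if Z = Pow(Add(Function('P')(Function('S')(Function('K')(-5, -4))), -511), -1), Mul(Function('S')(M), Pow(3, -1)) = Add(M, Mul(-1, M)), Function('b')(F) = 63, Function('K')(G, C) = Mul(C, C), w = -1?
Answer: Rational(-1, 32193) ≈ -3.1063e-5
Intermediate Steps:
Function('K')(G, C) = Pow(C, 2)
Function('S')(M) = 0 (Function('S')(M) = Mul(3, Add(M, Mul(-1, M))) = Mul(3, 0) = 0)
Function('P')(j) = j (Function('P')(j) = Mul(Mul(-1, j), -1) = j)
Z = Rational(-1, 511) (Z = Pow(Add(0, -511), -1) = Pow(-511, -1) = Rational(-1, 511) ≈ -0.0019569)
Mul(Pow(Function('b')(-44), -1), Z) = Mul(Pow(63, -1), Rational(-1, 511)) = Mul(Rational(1, 63), Rational(-1, 511)) = Rational(-1, 32193)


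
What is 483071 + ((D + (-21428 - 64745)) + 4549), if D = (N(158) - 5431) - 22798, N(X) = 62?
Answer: 373280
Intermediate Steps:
D = -28167 (D = (62 - 5431) - 22798 = -5369 - 22798 = -28167)
483071 + ((D + (-21428 - 64745)) + 4549) = 483071 + ((-28167 + (-21428 - 64745)) + 4549) = 483071 + ((-28167 - 86173) + 4549) = 483071 + (-114340 + 4549) = 483071 - 109791 = 373280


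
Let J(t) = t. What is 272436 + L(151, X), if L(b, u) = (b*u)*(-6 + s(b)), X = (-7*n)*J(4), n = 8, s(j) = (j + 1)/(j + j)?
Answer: 458356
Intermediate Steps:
s(j) = (1 + j)/(2*j) (s(j) = (1 + j)/((2*j)) = (1 + j)*(1/(2*j)) = (1 + j)/(2*j))
X = -224 (X = -7*8*4 = -56*4 = -224)
L(b, u) = b*u*(-6 + (1 + b)/(2*b)) (L(b, u) = (b*u)*(-6 + (1 + b)/(2*b)) = b*u*(-6 + (1 + b)/(2*b)))
272436 + L(151, X) = 272436 + (½)*(-224)*(1 - 11*151) = 272436 + (½)*(-224)*(1 - 1661) = 272436 + (½)*(-224)*(-1660) = 272436 + 185920 = 458356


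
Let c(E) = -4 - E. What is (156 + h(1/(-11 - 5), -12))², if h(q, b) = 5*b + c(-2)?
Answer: 8836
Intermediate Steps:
h(q, b) = -2 + 5*b (h(q, b) = 5*b + (-4 - 1*(-2)) = 5*b + (-4 + 2) = 5*b - 2 = -2 + 5*b)
(156 + h(1/(-11 - 5), -12))² = (156 + (-2 + 5*(-12)))² = (156 + (-2 - 60))² = (156 - 62)² = 94² = 8836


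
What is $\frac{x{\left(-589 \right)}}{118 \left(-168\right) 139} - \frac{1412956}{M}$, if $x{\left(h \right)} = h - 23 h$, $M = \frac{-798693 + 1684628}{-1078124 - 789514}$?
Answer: $\frac{3635778629811051839}{1220612893080} \approx 2.9786 \cdot 10^{6}$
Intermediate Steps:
$M = - \frac{885935}{1867638}$ ($M = \frac{885935}{-1867638} = 885935 \left(- \frac{1}{1867638}\right) = - \frac{885935}{1867638} \approx -0.47436$)
$x{\left(h \right)} = - 22 h$
$\frac{x{\left(-589 \right)}}{118 \left(-168\right) 139} - \frac{1412956}{M} = \frac{\left(-22\right) \left(-589\right)}{118 \left(-168\right) 139} - \frac{1412956}{- \frac{885935}{1867638}} = \frac{12958}{\left(-19824\right) 139} - - \frac{2638890317928}{885935} = \frac{12958}{-2755536} + \frac{2638890317928}{885935} = 12958 \left(- \frac{1}{2755536}\right) + \frac{2638890317928}{885935} = - \frac{6479}{1377768} + \frac{2638890317928}{885935} = \frac{3635778629811051839}{1220612893080}$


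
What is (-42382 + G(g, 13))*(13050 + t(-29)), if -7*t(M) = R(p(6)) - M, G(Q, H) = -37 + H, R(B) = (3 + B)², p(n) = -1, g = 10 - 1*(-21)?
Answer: -553198386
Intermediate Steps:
g = 31 (g = 10 + 21 = 31)
t(M) = -4/7 + M/7 (t(M) = -((3 - 1)² - M)/7 = -(2² - M)/7 = -(4 - M)/7 = -4/7 + M/7)
(-42382 + G(g, 13))*(13050 + t(-29)) = (-42382 + (-37 + 13))*(13050 + (-4/7 + (⅐)*(-29))) = (-42382 - 24)*(13050 + (-4/7 - 29/7)) = -42406*(13050 - 33/7) = -42406*91317/7 = -553198386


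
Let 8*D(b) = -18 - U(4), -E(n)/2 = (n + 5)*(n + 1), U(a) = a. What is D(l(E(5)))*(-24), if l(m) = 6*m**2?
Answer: 66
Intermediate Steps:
E(n) = -2*(1 + n)*(5 + n) (E(n) = -2*(n + 5)*(n + 1) = -2*(5 + n)*(1 + n) = -2*(1 + n)*(5 + n))
D(b) = -11/4 (D(b) = (-18 - 1*4)/8 = (-18 - 4)/8 = (1/8)*(-22) = -11/4)
D(l(E(5)))*(-24) = -11/4*(-24) = 66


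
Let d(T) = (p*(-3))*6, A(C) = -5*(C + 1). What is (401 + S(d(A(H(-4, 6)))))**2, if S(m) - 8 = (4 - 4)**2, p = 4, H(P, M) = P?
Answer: 167281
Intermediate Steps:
A(C) = -5 - 5*C (A(C) = -5*(1 + C) = -5 - 5*C)
d(T) = -72 (d(T) = (4*(-3))*6 = -12*6 = -72)
S(m) = 8 (S(m) = 8 + (4 - 4)**2 = 8 + 0**2 = 8 + 0 = 8)
(401 + S(d(A(H(-4, 6)))))**2 = (401 + 8)**2 = 409**2 = 167281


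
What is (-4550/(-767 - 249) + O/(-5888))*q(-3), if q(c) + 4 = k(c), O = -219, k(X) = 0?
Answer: -3376613/186944 ≈ -18.062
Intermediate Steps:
q(c) = -4 (q(c) = -4 + 0 = -4)
(-4550/(-767 - 249) + O/(-5888))*q(-3) = (-4550/(-767 - 249) - 219/(-5888))*(-4) = (-4550/(-1016) - 219*(-1/5888))*(-4) = (-4550*(-1/1016) + 219/5888)*(-4) = (2275/508 + 219/5888)*(-4) = (3376613/747776)*(-4) = -3376613/186944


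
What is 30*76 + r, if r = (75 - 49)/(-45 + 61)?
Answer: 18253/8 ≈ 2281.6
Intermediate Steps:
r = 13/8 (r = 26/16 = 26*(1/16) = 13/8 ≈ 1.6250)
30*76 + r = 30*76 + 13/8 = 2280 + 13/8 = 18253/8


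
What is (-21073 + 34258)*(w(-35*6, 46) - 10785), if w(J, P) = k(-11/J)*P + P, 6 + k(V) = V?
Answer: -1016407038/7 ≈ -1.4520e+8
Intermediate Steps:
k(V) = -6 + V
w(J, P) = P + P*(-6 - 11/J) (w(J, P) = (-6 - 11/J)*P + P = P*(-6 - 11/J) + P = P + P*(-6 - 11/J))
(-21073 + 34258)*(w(-35*6, 46) - 10785) = (-21073 + 34258)*(-1*46*(11 + 5*(-35*6))/(-35*6) - 10785) = 13185*(-1*46*(11 + 5*(-210))/(-210) - 10785) = 13185*(-1*46*(-1/210)*(11 - 1050) - 10785) = 13185*(-1*46*(-1/210)*(-1039) - 10785) = 13185*(-23897/105 - 10785) = 13185*(-1156322/105) = -1016407038/7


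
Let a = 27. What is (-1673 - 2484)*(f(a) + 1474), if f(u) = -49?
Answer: -5923725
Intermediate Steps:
(-1673 - 2484)*(f(a) + 1474) = (-1673 - 2484)*(-49 + 1474) = -4157*1425 = -5923725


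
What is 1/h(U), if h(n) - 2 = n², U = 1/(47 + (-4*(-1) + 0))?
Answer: 2601/5203 ≈ 0.49990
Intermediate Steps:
U = 1/51 (U = 1/(47 + (4 + 0)) = 1/(47 + 4) = 1/51 ≈ 0.019608)
h(n) = 2 + n²
1/h(U) = 1/(2 + (1/51)²) = 1/(2 + 1/2601) = 1/(5203/2601) = 2601/5203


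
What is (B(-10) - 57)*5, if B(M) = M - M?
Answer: -285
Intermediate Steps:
B(M) = 0
(B(-10) - 57)*5 = (0 - 57)*5 = -57*5 = -285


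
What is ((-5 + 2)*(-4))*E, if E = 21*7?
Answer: 1764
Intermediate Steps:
E = 147
((-5 + 2)*(-4))*E = ((-5 + 2)*(-4))*147 = -3*(-4)*147 = 12*147 = 1764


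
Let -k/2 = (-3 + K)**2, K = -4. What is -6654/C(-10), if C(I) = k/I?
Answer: -33270/49 ≈ -678.98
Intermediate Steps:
k = -98 (k = -2*(-3 - 4)**2 = -2*(-7)**2 = -2*49 = -98)
C(I) = -98/I
-6654/C(-10) = -6654/((-98/(-10))) = -6654/((-98*(-1/10))) = -6654/49/5 = -6654*5/49 = -33270/49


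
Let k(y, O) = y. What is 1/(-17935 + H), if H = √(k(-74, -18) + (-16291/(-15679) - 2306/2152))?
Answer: -302574282740/5426671009915367 - 2*I*√5267734192066017/5426671009915367 ≈ -5.5757e-5 - 2.6749e-8*I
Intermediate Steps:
H = I*√5267734192066017/8435302 (H = √(-74 + (-16291/(-15679) - 2306/2152)) = √(-74 + (-16291*(-1/15679) - 2306*1/2152)) = √(-74 + (16291/15679 - 1153/1076)) = √(-74 - 548771/16870604) = √(-1248973467/16870604) = I*√5267734192066017/8435302 ≈ 8.6042*I)
1/(-17935 + H) = 1/(-17935 + I*√5267734192066017/8435302)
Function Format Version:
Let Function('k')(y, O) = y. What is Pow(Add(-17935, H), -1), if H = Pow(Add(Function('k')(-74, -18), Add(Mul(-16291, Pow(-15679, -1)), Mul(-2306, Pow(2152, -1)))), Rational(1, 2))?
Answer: Add(Rational(-302574282740, 5426671009915367), Mul(Rational(-2, 5426671009915367), I, Pow(5267734192066017, Rational(1, 2)))) ≈ Add(-5.5757e-5, Mul(-2.6749e-8, I))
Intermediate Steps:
H = Mul(Rational(1, 8435302), I, Pow(5267734192066017, Rational(1, 2))) (H = Pow(Add(-74, Add(Mul(-16291, Pow(-15679, -1)), Mul(-2306, Pow(2152, -1)))), Rational(1, 2)) = Pow(Add(-74, Add(Mul(-16291, Rational(-1, 15679)), Mul(-2306, Rational(1, 2152)))), Rational(1, 2)) = Pow(Add(-74, Add(Rational(16291, 15679), Rational(-1153, 1076))), Rational(1, 2)) = Pow(Add(-74, Rational(-548771, 16870604)), Rational(1, 2)) = Pow(Rational(-1248973467, 16870604), Rational(1, 2)) = Mul(Rational(1, 8435302), I, Pow(5267734192066017, Rational(1, 2))) ≈ Mul(8.6042, I))
Pow(Add(-17935, H), -1) = Pow(Add(-17935, Mul(Rational(1, 8435302), I, Pow(5267734192066017, Rational(1, 2)))), -1)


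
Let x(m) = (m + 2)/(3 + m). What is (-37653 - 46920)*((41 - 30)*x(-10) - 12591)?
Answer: 7446568077/7 ≈ 1.0638e+9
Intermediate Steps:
x(m) = (2 + m)/(3 + m)
(-37653 - 46920)*((41 - 30)*x(-10) - 12591) = (-37653 - 46920)*((41 - 30)*((2 - 10)/(3 - 10)) - 12591) = -84573*(11*(-8/(-7)) - 12591) = -84573*(11*(-⅐*(-8)) - 12591) = -84573*(11*(8/7) - 12591) = -84573*(88/7 - 12591) = -84573*(-88049/7) = 7446568077/7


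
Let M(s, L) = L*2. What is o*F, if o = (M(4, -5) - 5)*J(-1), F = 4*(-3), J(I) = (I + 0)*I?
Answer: 180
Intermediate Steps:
J(I) = I**2 (J(I) = I*I = I**2)
F = -12
M(s, L) = 2*L
o = -15 (o = (2*(-5) - 5)*(-1)**2 = (-10 - 5)*1 = -15*1 = -15)
o*F = -15*(-12) = 180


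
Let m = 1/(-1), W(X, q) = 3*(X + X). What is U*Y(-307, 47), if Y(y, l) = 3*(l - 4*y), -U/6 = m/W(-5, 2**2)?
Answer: -765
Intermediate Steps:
W(X, q) = 6*X (W(X, q) = 3*(2*X) = 6*X)
m = -1
U = -1/5 (U = -(-6)/(6*(-5)) = -(-6)/(-30) = -(-6)*(-1)/30 = -6*1/30 = -1/5 ≈ -0.20000)
Y(y, l) = -12*y + 3*l
U*Y(-307, 47) = -(-12*(-307) + 3*47)/5 = -(3684 + 141)/5 = -1/5*3825 = -765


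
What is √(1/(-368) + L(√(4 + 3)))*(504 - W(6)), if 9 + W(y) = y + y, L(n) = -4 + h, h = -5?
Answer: 501*I*√76199/92 ≈ 1503.2*I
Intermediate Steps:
L(n) = -9 (L(n) = -4 - 5 = -9)
W(y) = -9 + 2*y (W(y) = -9 + (y + y) = -9 + 2*y)
√(1/(-368) + L(√(4 + 3)))*(504 - W(6)) = √(1/(-368) - 9)*(504 - (-9 + 2*6)) = √(-1/368 - 9)*(504 - (-9 + 12)) = √(-3313/368)*(504 - 1*3) = (I*√76199/92)*(504 - 3) = (I*√76199/92)*501 = 501*I*√76199/92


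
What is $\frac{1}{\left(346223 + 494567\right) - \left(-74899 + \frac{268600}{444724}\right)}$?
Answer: $\frac{111181}{101807151559} \approx 1.0921 \cdot 10^{-6}$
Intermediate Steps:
$\frac{1}{\left(346223 + 494567\right) - \left(-74899 + \frac{268600}{444724}\right)} = \frac{1}{840790 + \left(\left(-268600\right) \frac{1}{444724} + 74899\right)} = \frac{1}{840790 + \left(- \frac{67150}{111181} + 74899\right)} = \frac{1}{840790 + \frac{8327278569}{111181}} = \frac{1}{\frac{101807151559}{111181}} = \frac{111181}{101807151559}$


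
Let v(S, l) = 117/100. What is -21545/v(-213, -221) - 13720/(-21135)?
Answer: -3035583484/164853 ≈ -18414.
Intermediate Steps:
v(S, l) = 117/100 (v(S, l) = 117*(1/100) = 117/100)
-21545/v(-213, -221) - 13720/(-21135) = -21545/117/100 - 13720/(-21135) = -21545*100/117 - 13720*(-1/21135) = -2154500/117 + 2744/4227 = -3035583484/164853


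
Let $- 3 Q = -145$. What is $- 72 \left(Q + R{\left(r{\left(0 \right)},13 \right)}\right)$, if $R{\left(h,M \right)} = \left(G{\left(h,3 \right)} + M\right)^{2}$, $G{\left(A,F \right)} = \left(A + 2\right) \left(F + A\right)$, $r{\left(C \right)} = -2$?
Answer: $-15648$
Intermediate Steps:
$Q = \frac{145}{3}$ ($Q = \left(- \frac{1}{3}\right) \left(-145\right) = \frac{145}{3} \approx 48.333$)
$G{\left(A,F \right)} = \left(2 + A\right) \left(A + F\right)$
$R{\left(h,M \right)} = \left(6 + M + h^{2} + 5 h\right)^{2}$ ($R{\left(h,M \right)} = \left(\left(h^{2} + 2 h + 2 \cdot 3 + h 3\right) + M\right)^{2} = \left(\left(h^{2} + 2 h + 6 + 3 h\right) + M\right)^{2} = \left(\left(6 + h^{2} + 5 h\right) + M\right)^{2} = \left(6 + M + h^{2} + 5 h\right)^{2}$)
$- 72 \left(Q + R{\left(r{\left(0 \right)},13 \right)}\right) = - 72 \left(\frac{145}{3} + \left(6 + 13 + \left(-2\right)^{2} + 5 \left(-2\right)\right)^{2}\right) = - 72 \left(\frac{145}{3} + \left(6 + 13 + 4 - 10\right)^{2}\right) = - 72 \left(\frac{145}{3} + 13^{2}\right) = - 72 \left(\frac{145}{3} + 169\right) = \left(-72\right) \frac{652}{3} = -15648$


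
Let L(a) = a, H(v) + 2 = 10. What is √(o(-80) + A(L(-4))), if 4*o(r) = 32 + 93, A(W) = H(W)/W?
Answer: 3*√13/2 ≈ 5.4083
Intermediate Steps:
H(v) = 8 (H(v) = -2 + 10 = 8)
A(W) = 8/W
o(r) = 125/4 (o(r) = (32 + 93)/4 = (¼)*125 = 125/4)
√(o(-80) + A(L(-4))) = √(125/4 + 8/(-4)) = √(125/4 + 8*(-¼)) = √(125/4 - 2) = √(117/4) = 3*√13/2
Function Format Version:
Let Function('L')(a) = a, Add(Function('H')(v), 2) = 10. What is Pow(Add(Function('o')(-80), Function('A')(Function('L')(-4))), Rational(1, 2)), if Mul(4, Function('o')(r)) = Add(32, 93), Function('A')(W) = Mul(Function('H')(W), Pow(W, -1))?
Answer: Mul(Rational(3, 2), Pow(13, Rational(1, 2))) ≈ 5.4083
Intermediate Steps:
Function('H')(v) = 8 (Function('H')(v) = Add(-2, 10) = 8)
Function('A')(W) = Mul(8, Pow(W, -1))
Function('o')(r) = Rational(125, 4) (Function('o')(r) = Mul(Rational(1, 4), Add(32, 93)) = Mul(Rational(1, 4), 125) = Rational(125, 4))
Pow(Add(Function('o')(-80), Function('A')(Function('L')(-4))), Rational(1, 2)) = Pow(Add(Rational(125, 4), Mul(8, Pow(-4, -1))), Rational(1, 2)) = Pow(Add(Rational(125, 4), Mul(8, Rational(-1, 4))), Rational(1, 2)) = Pow(Add(Rational(125, 4), -2), Rational(1, 2)) = Pow(Rational(117, 4), Rational(1, 2)) = Mul(Rational(3, 2), Pow(13, Rational(1, 2)))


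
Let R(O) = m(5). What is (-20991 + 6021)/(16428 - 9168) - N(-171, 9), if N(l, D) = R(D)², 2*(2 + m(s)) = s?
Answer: -1119/484 ≈ -2.3120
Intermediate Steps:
m(s) = -2 + s/2
R(O) = ½ (R(O) = -2 + (½)*5 = -2 + 5/2 = ½)
N(l, D) = ¼ (N(l, D) = (½)² = ¼)
(-20991 + 6021)/(16428 - 9168) - N(-171, 9) = (-20991 + 6021)/(16428 - 9168) - 1*¼ = -14970/7260 - ¼ = -14970*1/7260 - ¼ = -499/242 - ¼ = -1119/484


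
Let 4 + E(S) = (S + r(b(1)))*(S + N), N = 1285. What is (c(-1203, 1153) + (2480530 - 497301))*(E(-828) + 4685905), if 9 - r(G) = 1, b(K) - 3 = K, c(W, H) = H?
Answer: 8554990287502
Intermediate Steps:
b(K) = 3 + K
r(G) = 8 (r(G) = 9 - 1*1 = 9 - 1 = 8)
E(S) = -4 + (8 + S)*(1285 + S) (E(S) = -4 + (S + 8)*(S + 1285) = -4 + (8 + S)*(1285 + S))
(c(-1203, 1153) + (2480530 - 497301))*(E(-828) + 4685905) = (1153 + (2480530 - 497301))*((10276 + (-828)² + 1293*(-828)) + 4685905) = (1153 + 1983229)*((10276 + 685584 - 1070604) + 4685905) = 1984382*(-374744 + 4685905) = 1984382*4311161 = 8554990287502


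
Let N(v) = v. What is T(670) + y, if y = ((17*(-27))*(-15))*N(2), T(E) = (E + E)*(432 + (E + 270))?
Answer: 1852250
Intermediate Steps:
T(E) = 2*E*(702 + E) (T(E) = (2*E)*(432 + (270 + E)) = (2*E)*(702 + E) = 2*E*(702 + E))
y = 13770 (y = ((17*(-27))*(-15))*2 = -459*(-15)*2 = 6885*2 = 13770)
T(670) + y = 2*670*(702 + 670) + 13770 = 2*670*1372 + 13770 = 1838480 + 13770 = 1852250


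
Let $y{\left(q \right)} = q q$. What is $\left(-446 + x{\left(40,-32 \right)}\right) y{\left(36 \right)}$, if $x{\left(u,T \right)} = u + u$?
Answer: $-474336$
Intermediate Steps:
$y{\left(q \right)} = q^{2}$
$x{\left(u,T \right)} = 2 u$
$\left(-446 + x{\left(40,-32 \right)}\right) y{\left(36 \right)} = \left(-446 + 2 \cdot 40\right) 36^{2} = \left(-446 + 80\right) 1296 = \left(-366\right) 1296 = -474336$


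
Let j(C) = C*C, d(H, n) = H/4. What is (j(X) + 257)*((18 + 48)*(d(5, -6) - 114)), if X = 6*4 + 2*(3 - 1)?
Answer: -15493203/2 ≈ -7.7466e+6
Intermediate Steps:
d(H, n) = H/4 (d(H, n) = H*(1/4) = H/4)
X = 28 (X = 24 + 2*2 = 24 + 4 = 28)
j(C) = C**2
(j(X) + 257)*((18 + 48)*(d(5, -6) - 114)) = (28**2 + 257)*((18 + 48)*((1/4)*5 - 114)) = (784 + 257)*(66*(5/4 - 114)) = 1041*(66*(-451/4)) = 1041*(-14883/2) = -15493203/2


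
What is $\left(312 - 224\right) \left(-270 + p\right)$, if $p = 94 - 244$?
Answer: $-36960$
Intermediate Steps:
$p = -150$
$\left(312 - 224\right) \left(-270 + p\right) = \left(312 - 224\right) \left(-270 - 150\right) = 88 \left(-420\right) = -36960$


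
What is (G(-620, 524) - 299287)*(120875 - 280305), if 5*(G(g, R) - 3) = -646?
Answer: 47735446476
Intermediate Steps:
G(g, R) = -631/5 (G(g, R) = 3 + (1/5)*(-646) = 3 - 646/5 = -631/5)
(G(-620, 524) - 299287)*(120875 - 280305) = (-631/5 - 299287)*(120875 - 280305) = -1497066/5*(-159430) = 47735446476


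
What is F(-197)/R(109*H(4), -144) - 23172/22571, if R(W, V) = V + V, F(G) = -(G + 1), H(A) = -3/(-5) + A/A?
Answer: -2774363/1625112 ≈ -1.7072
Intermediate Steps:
H(A) = 8/5 (H(A) = -3*(-⅕) + 1 = ⅗ + 1 = 8/5)
F(G) = -1 - G (F(G) = -(1 + G) = -1 - G)
R(W, V) = 2*V
F(-197)/R(109*H(4), -144) - 23172/22571 = (-1 - 1*(-197))/((2*(-144))) - 23172/22571 = (-1 + 197)/(-288) - 23172*1/22571 = 196*(-1/288) - 23172/22571 = -49/72 - 23172/22571 = -2774363/1625112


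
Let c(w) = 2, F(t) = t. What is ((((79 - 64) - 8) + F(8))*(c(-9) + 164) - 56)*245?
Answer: 596330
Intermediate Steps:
((((79 - 64) - 8) + F(8))*(c(-9) + 164) - 56)*245 = ((((79 - 64) - 8) + 8)*(2 + 164) - 56)*245 = (((15 - 8) + 8)*166 - 56)*245 = ((7 + 8)*166 - 56)*245 = (15*166 - 56)*245 = (2490 - 56)*245 = 2434*245 = 596330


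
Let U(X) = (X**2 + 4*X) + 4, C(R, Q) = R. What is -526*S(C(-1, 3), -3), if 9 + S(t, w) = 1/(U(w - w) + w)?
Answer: 4208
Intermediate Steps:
U(X) = 4 + X**2 + 4*X
S(t, w) = -9 + 1/(4 + w) (S(t, w) = -9 + 1/((4 + (w - w)**2 + 4*(w - w)) + w) = -9 + 1/((4 + 0**2 + 4*0) + w) = -9 + 1/((4 + 0 + 0) + w) = -9 + 1/(4 + w))
-526*S(C(-1, 3), -3) = -526*(-35 - 9*(-3))/(4 - 3) = -526*(-35 + 27)/1 = -526*(-8) = 4208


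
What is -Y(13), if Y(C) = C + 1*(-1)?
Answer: -12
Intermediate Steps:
Y(C) = -1 + C (Y(C) = C - 1 = -1 + C)
-Y(13) = -(-1 + 13) = -1*12 = -12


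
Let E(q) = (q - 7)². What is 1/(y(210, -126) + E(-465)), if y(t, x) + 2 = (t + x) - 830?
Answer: 1/222036 ≈ 4.5038e-6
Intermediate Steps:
y(t, x) = -832 + t + x (y(t, x) = -2 + ((t + x) - 830) = -2 + (-830 + t + x) = -832 + t + x)
E(q) = (-7 + q)²
1/(y(210, -126) + E(-465)) = 1/((-832 + 210 - 126) + (-7 - 465)²) = 1/(-748 + (-472)²) = 1/(-748 + 222784) = 1/222036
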